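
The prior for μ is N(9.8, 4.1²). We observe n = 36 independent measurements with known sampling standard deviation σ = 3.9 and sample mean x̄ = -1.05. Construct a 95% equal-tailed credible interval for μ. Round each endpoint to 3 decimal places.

[-2.042, 0.474]

Posterior precision = 1/4.1² + 36/3.9² = 0.0595 + 2.3669 = 2.4264, so posterior SD = 0.6420.
Posterior mean = (9.8/4.1² + 36·-1.05/3.9²) / 2.4264 = -0.7840.
Interval: -0.7840 ± 1.960 × 0.6420 → [-2.042, 0.474].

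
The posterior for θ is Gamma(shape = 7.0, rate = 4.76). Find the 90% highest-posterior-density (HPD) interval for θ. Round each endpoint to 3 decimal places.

The posterior is unimodal and skewed, so the HPD interval has equal density at both endpoints and is the shortest 90% interval.
Solving f(0.585) = f(2.323) with F(2.323) − F(0.585) = 0.90 gives [0.585, 2.323].
For comparison, the equal-tailed interval is [0.690, 2.488]; the HPD is narrower and shifted toward the mode.

[0.585, 2.323]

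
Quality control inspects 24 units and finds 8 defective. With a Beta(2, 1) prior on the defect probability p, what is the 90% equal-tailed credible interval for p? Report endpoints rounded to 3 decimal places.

Posterior: Beta(2+8, 1+16) = Beta(10, 17).
Equal-tailed 90% interval: the 0.05 and 0.95 quantiles of Beta(10, 17).
Posterior mean ≈ 0.370, SD ≈ 0.091; a Normal approximation gives roughly [0.220, 0.520].
Exact: F⁻¹(0.05) = 0.226; F⁻¹(0.95) = 0.526.

[0.226, 0.526]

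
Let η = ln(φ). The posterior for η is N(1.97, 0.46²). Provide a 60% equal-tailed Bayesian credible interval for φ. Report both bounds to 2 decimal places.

[4.87, 10.56]

On the log scale the 60% interval is 1.97 ± 0.842 × 0.46 = [1.5829, 2.3571].
Exponentiate: [e^1.5829, e^2.3571] = [4.87, 10.56].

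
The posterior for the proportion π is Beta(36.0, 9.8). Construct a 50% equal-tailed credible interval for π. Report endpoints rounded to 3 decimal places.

Posterior: Beta(36.0, 9.8).
Equal-tailed 50% interval: the 0.25 and 0.75 quantiles of Beta(36.0, 9.8).
Posterior mean ≈ 0.786, SD ≈ 0.060; a Normal approximation gives roughly [0.746, 0.826].
Exact: F⁻¹(0.25) = 0.748; F⁻¹(0.75) = 0.829.

[0.748, 0.829]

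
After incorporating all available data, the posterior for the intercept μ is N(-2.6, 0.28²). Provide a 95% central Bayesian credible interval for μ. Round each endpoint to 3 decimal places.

[-3.149, -2.051]

The posterior is symmetric, so the 95% equal-tailed interval is μ = -2.6 ± z·0.28 with z = 1.960.
Half-width: 1.960 × 0.28 = 0.549.
-2.6 − 0.549 = -3.149; -2.6 + 0.549 = -2.051.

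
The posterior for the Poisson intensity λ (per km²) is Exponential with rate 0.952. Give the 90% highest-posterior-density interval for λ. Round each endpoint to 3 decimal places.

[0.000, 2.419]

The exponential density is strictly decreasing on [0, ∞), so the HPD interval is anchored at 0: [0, q] with P(λ ≤ q) = 0.90.
q = −ln(1 − 0.90) / 0.952 = 2.3026 / 0.952 = 2.419.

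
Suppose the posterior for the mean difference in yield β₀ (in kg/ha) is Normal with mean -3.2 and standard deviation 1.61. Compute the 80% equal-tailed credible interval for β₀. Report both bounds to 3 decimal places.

The posterior is symmetric, so the 80% equal-tailed interval is β₀ = -3.2 ± z·1.61 with z = 1.282.
Half-width: 1.282 × 1.61 = 2.063.
-3.2 − 2.063 = -5.263; -3.2 + 2.063 = -1.137.

[-5.263, -1.137]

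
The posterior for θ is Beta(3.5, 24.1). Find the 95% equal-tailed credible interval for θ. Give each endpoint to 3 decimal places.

Posterior: Beta(3.5, 24.1).
Equal-tailed 95% interval: the 0.025 and 0.975 quantiles of Beta(3.5, 24.1).
Posterior mean ≈ 0.127, SD ≈ 0.062; a Normal approximation gives roughly [0.005, 0.249].
Exact: F⁻¹(0.025) = 0.033; F⁻¹(0.975) = 0.271.

[0.033, 0.271]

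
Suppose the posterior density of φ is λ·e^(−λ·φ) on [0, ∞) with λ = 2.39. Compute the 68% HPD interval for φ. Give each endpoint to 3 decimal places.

The exponential density is strictly decreasing on [0, ∞), so the HPD interval is anchored at 0: [0, q] with P(φ ≤ q) = 0.68.
q = −ln(1 − 0.68) / 2.39 = 1.1394 / 2.39 = 0.477.

[0.000, 0.477]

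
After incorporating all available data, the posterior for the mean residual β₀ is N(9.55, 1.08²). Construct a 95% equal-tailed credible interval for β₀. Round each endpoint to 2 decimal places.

[7.43, 11.67]

The posterior is symmetric, so the 95% equal-tailed interval is β₀ = 9.55 ± z·1.08 with z = 1.960.
Half-width: 1.960 × 1.08 = 2.12.
9.55 − 2.12 = 7.43; 9.55 + 2.12 = 11.67.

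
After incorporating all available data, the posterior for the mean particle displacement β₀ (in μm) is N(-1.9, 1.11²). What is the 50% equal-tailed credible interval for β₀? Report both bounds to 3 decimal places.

The posterior is symmetric, so the 50% equal-tailed interval is β₀ = -1.9 ± z·1.11 with z = 0.674.
Half-width: 0.674 × 1.11 = 0.749.
-1.9 − 0.749 = -2.649; -1.9 + 0.749 = -1.151.

[-2.649, -1.151]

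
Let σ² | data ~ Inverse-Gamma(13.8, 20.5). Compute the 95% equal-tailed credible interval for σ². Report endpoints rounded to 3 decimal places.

[0.933, 2.731]

Inverse-Gamma(13.8, 20.5) quantiles: F⁻¹(0.025) and F⁻¹(0.975).
Equivalently, 1/σ² ~ Gamma(13.8, rate = 20.5); invert its 0.975 and 0.025 quantiles.
Posterior mean ≈ 1.602, SD ≈ 0.466; a Normal approximation gives roughly [0.688, 2.515].
Exact: lower = 0.933; upper = 2.731.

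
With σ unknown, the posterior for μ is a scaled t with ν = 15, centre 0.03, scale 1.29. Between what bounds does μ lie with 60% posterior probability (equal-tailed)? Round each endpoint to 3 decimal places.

The t_15 distribution is symmetric; the 60% interval is 0.03 ± t·1.29 with t_{0.8,15} = 0.866.
Half-width: 0.866 × 1.29 = 1.117.
0.03 − 1.117 = -1.087; 0.03 + 1.117 = 1.147.

[-1.087, 1.147]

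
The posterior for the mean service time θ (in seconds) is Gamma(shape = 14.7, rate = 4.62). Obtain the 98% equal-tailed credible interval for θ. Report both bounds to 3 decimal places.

[1.573, 5.423]

Posterior: Gamma(shape 14.7, rate 4.62).
Equal-tailed 98% interval: Gamma(14.7, 4.62) quantiles at 0.01 and 0.99.
Posterior mean ≈ 3.182, SD ≈ 0.830; a Normal approximation gives roughly [1.251, 5.112].
Exact: lower = 1.573; upper = 5.423.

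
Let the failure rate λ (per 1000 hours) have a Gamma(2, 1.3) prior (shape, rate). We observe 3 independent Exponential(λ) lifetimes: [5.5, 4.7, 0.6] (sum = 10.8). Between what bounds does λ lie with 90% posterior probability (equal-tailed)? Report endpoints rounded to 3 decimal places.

[0.163, 0.756]

Posterior: Gamma(2+3, 1.3+10.8) = Gamma(5, 12.1) (shape, rate).
Equal-tailed 90% interval: Gamma(5, 12.1) quantiles at 0.05 and 0.95.
Posterior mean ≈ 0.413, SD ≈ 0.185; a Normal approximation gives roughly [0.109, 0.717].
Exact: lower = 0.163; upper = 0.756.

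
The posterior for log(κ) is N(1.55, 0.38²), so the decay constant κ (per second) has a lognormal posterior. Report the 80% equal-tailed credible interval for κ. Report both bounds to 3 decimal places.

On the log scale the 80% interval is 1.55 ± 1.282 × 0.38 = [1.0630, 2.0370].
Exponentiate: [e^1.0630, e^2.0370] = [2.895, 7.667].

[2.895, 7.667]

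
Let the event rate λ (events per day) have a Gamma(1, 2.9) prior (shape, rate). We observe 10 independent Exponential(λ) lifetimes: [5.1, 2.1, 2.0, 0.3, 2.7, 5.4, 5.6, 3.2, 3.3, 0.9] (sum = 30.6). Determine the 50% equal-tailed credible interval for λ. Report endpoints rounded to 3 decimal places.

[0.257, 0.389]

Posterior: Gamma(1+10, 2.9+30.6) = Gamma(11, 33.5) (shape, rate).
Equal-tailed 50% interval: Gamma(11, 33.5) quantiles at 0.25 and 0.75.
Posterior mean ≈ 0.328, SD ≈ 0.099; a Normal approximation gives roughly [0.262, 0.395].
Exact: lower = 0.257; upper = 0.389.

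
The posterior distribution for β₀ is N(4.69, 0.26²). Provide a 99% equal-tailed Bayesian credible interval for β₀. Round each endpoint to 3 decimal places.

[4.020, 5.360]

The posterior is symmetric, so the 99% equal-tailed interval is β₀ = 4.69 ± z·0.26 with z = 2.576.
Half-width: 2.576 × 0.26 = 0.670.
4.69 − 0.670 = 4.020; 4.69 + 0.670 = 5.360.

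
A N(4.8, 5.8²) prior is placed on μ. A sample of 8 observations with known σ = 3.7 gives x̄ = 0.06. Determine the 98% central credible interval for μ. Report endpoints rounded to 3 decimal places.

Posterior precision = 1/5.8² + 8/3.7² = 0.0297 + 0.5844 = 0.6141, so posterior SD = 1.2761.
Posterior mean = (4.8/5.8² + 8·0.06/3.7²) / 0.6141 = 0.2894.
Interval: 0.2894 ± 2.326 × 1.2761 → [-2.679, 3.258].

[-2.679, 3.258]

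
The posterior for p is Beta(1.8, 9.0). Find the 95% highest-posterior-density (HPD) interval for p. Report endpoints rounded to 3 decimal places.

[0.003, 0.378]

The posterior is unimodal and skewed, so the HPD interval has equal density at both endpoints and is the shortest 95% interval.
Solving f(0.003) = f(0.378) with F(0.378) − F(0.003) = 0.95 gives [0.003, 0.378].
For comparison, the equal-tailed interval is [0.019, 0.427]; the HPD is narrower and shifted toward the mode.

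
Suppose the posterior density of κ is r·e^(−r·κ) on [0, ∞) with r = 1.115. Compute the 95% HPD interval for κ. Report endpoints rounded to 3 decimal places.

[0.000, 2.687]

The exponential density is strictly decreasing on [0, ∞), so the HPD interval is anchored at 0: [0, q] with P(κ ≤ q) = 0.95.
q = −ln(1 − 0.95) / 1.115 = 2.9957 / 1.115 = 2.687.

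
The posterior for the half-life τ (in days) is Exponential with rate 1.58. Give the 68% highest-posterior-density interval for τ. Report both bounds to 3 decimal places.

[0.000, 0.721]

The exponential density is strictly decreasing on [0, ∞), so the HPD interval is anchored at 0: [0, q] with P(τ ≤ q) = 0.68.
q = −ln(1 − 0.68) / 1.58 = 1.1394 / 1.58 = 0.721.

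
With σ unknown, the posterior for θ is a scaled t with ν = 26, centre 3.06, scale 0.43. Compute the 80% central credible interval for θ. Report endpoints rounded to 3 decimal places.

The t_26 distribution is symmetric; the 80% interval is 3.06 ± t·0.43 with t_{0.9,26} = 1.315.
Half-width: 1.315 × 0.43 = 0.565.
3.06 − 0.565 = 2.495; 3.06 + 0.565 = 3.625.

[2.495, 3.625]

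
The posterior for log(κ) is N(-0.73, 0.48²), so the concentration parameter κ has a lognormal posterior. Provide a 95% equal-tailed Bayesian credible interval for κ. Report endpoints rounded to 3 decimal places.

On the log scale the 95% interval is -0.73 ± 1.960 × 0.48 = [-1.6708, 0.2108].
Exponentiate: [e^-1.6708, e^0.2108] = [0.188, 1.235].

[0.188, 1.235]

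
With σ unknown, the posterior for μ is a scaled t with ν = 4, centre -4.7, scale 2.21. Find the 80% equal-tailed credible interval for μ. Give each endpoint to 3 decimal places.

[-8.088, -1.312]

The t_4 distribution is symmetric; the 80% interval is -4.7 ± t·2.21 with t_{0.9,4} = 1.533.
Half-width: 1.533 × 2.21 = 3.388.
-4.7 − 3.388 = -8.088; -4.7 + 3.388 = -1.312.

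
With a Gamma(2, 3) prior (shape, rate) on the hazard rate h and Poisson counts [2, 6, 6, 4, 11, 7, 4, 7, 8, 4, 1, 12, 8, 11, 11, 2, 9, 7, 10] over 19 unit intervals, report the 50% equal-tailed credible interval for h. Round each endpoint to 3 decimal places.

[5.640, 6.344]

Posterior: Gamma(2+130, 3+19) = Gamma(132, 22) (shape, rate).
Equal-tailed 50% interval: Gamma(132, 22) quantiles at 0.25 and 0.75.
Posterior mean ≈ 6.000, SD ≈ 0.522; a Normal approximation gives roughly [5.648, 6.352].
Exact: lower = 5.640; upper = 6.344.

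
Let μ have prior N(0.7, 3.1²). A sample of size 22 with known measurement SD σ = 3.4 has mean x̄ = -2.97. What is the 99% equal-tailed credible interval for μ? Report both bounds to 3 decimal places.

Posterior precision = 1/3.1² + 22/3.4² = 0.1041 + 1.9031 = 2.0072, so posterior SD = 0.7058.
Posterior mean = (0.7/3.1² + 22·-2.97/3.4²) / 2.0072 = -2.7797.
Interval: -2.7797 ± 2.576 × 0.7058 → [-4.598, -0.962].

[-4.598, -0.962]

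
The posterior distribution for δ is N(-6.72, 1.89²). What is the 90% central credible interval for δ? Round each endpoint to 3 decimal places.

The posterior is symmetric, so the 90% equal-tailed interval is δ = -6.72 ± z·1.89 with z = 1.645.
Half-width: 1.645 × 1.89 = 3.109.
-6.72 − 3.109 = -9.829; -6.72 + 3.109 = -3.611.

[-9.829, -3.611]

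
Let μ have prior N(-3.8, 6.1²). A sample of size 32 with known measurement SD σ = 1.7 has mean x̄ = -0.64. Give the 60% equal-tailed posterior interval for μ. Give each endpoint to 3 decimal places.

Posterior precision = 1/6.1² + 32/1.7² = 0.0269 + 11.0727 = 11.0995, so posterior SD = 0.3002.
Posterior mean = (-3.8/6.1² + 32·-0.64/1.7²) / 11.0995 = -0.6477.
Interval: -0.6477 ± 0.842 × 0.3002 → [-0.900, -0.395].

[-0.900, -0.395]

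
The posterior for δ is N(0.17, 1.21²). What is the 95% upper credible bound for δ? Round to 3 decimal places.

2.160

Need U with P(δ ≤ U) = 0.95: U = 0.17 + z_{0.05}·1.21.
z = 1.645; U = 0.17 + 1.645 × 1.21 = 2.160.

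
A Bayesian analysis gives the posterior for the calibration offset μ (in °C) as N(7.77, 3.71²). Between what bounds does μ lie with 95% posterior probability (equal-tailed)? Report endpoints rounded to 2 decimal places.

The posterior is symmetric, so the 95% equal-tailed interval is μ = 7.77 ± z·3.71 with z = 1.960.
Half-width: 1.960 × 3.71 = 7.27.
7.77 − 7.27 = 0.50; 7.77 + 7.27 = 15.04.

[0.50, 15.04]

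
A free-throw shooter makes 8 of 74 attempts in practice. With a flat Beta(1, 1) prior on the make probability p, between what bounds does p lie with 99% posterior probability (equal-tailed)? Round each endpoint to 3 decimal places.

Posterior: Beta(1+8, 1+66) = Beta(9, 67).
Equal-tailed 99% interval: the 0.005 and 0.995 quantiles of Beta(9, 67).
Posterior mean ≈ 0.118, SD ≈ 0.037; a Normal approximation gives roughly [0.024, 0.213].
Exact: F⁻¹(0.005) = 0.043; F⁻¹(0.995) = 0.231.

[0.043, 0.231]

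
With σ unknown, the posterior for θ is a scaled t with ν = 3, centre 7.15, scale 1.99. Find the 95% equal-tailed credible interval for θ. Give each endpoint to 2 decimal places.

[0.82, 13.48]

The t_3 distribution is symmetric; the 95% interval is 7.15 ± t·1.99 with t_{0.975,3} = 3.182.
Half-width: 3.182 × 1.99 = 6.33.
7.15 − 6.33 = 0.82; 7.15 + 6.33 = 13.48.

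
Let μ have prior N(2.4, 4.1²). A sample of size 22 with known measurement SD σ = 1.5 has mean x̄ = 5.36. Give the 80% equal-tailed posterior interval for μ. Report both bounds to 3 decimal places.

Posterior precision = 1/4.1² + 22/1.5² = 0.0595 + 9.7778 = 9.8373, so posterior SD = 0.3188.
Posterior mean = (2.4/4.1² + 22·5.36/1.5²) / 9.8373 = 5.3421.
Interval: 5.3421 ± 1.282 × 0.3188 → [4.933, 5.751].

[4.933, 5.751]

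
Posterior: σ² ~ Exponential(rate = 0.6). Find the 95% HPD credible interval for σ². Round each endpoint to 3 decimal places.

The exponential density is strictly decreasing on [0, ∞), so the HPD interval is anchored at 0: [0, q] with P(σ² ≤ q) = 0.95.
q = −ln(1 − 0.95) / 0.6 = 2.9957 / 0.6 = 4.993.

[0.000, 4.993]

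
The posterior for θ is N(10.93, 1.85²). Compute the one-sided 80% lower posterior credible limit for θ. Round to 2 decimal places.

9.37

Need L with P(θ ≥ L) = 0.80: L = 10.93 − z_{0.2}·1.85.
z = 0.842; L = 10.93 − 0.842 × 1.85 = 9.37.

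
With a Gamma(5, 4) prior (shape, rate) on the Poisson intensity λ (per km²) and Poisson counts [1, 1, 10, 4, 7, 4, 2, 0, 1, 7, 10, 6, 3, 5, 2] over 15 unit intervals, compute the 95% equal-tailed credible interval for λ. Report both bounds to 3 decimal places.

Posterior: Gamma(5+63, 4+15) = Gamma(68, 19) (shape, rate).
Equal-tailed 95% interval: Gamma(68, 19) quantiles at 0.025 and 0.975.
Posterior mean ≈ 3.579, SD ≈ 0.434; a Normal approximation gives roughly [2.728, 4.430].
Exact: lower = 2.779; upper = 4.478.

[2.779, 4.478]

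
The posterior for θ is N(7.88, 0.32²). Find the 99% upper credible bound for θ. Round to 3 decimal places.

8.624

Need U with P(θ ≤ U) = 0.99: U = 7.88 + z_{0.01}·0.32.
z = 2.326; U = 7.88 + 2.326 × 0.32 = 8.624.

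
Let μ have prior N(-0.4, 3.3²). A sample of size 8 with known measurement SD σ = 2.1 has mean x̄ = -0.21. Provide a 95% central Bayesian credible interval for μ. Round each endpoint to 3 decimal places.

[-1.639, 1.201]

Posterior precision = 1/3.3² + 8/2.1² = 0.0918 + 1.8141 = 1.9059, so posterior SD = 0.7244.
Posterior mean = (-0.4/3.3² + 8·-0.21/2.1²) / 1.9059 = -0.2192.
Interval: -0.2192 ± 1.960 × 0.7244 → [-1.639, 1.201].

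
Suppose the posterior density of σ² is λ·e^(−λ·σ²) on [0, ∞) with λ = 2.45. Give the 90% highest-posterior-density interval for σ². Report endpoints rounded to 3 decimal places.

[0.000, 0.940]

The exponential density is strictly decreasing on [0, ∞), so the HPD interval is anchored at 0: [0, q] with P(σ² ≤ q) = 0.90.
q = −ln(1 − 0.90) / 2.45 = 2.3026 / 2.45 = 0.940.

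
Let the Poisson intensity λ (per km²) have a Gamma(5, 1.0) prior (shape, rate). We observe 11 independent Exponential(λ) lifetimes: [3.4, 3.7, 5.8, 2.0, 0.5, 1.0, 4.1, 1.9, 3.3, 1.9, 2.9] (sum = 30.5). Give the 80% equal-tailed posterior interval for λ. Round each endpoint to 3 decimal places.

Posterior: Gamma(5+11, 1.0+30.5) = Gamma(16, 31.5) (shape, rate).
Equal-tailed 80% interval: Gamma(16, 31.5) quantiles at 0.1 and 0.9.
Posterior mean ≈ 0.508, SD ≈ 0.127; a Normal approximation gives roughly [0.345, 0.671].
Exact: lower = 0.354; upper = 0.676.

[0.354, 0.676]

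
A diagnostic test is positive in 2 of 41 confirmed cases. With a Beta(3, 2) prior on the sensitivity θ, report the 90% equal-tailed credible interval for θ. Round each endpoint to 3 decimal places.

[0.045, 0.192]

Posterior: Beta(3+2, 2+39) = Beta(5, 41).
Equal-tailed 90% interval: the 0.05 and 0.95 quantiles of Beta(5, 41).
Posterior mean ≈ 0.109, SD ≈ 0.045; a Normal approximation gives roughly [0.034, 0.183].
Exact: F⁻¹(0.05) = 0.045; F⁻¹(0.95) = 0.192.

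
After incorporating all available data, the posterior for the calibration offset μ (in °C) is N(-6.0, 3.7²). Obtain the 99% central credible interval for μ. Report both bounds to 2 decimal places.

[-15.53, 3.53]

The posterior is symmetric, so the 99% equal-tailed interval is μ = -6.0 ± z·3.7 with z = 2.576.
Half-width: 2.576 × 3.7 = 9.53.
-6.0 − 9.53 = -15.53; -6.0 + 9.53 = 3.53.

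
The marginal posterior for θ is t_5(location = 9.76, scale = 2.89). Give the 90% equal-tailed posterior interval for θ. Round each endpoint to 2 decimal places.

The t_5 distribution is symmetric; the 90% interval is 9.76 ± t·2.89 with t_{0.95,5} = 2.015.
Half-width: 2.015 × 2.89 = 5.82.
9.76 − 5.82 = 3.94; 9.76 + 5.82 = 15.58.

[3.94, 15.58]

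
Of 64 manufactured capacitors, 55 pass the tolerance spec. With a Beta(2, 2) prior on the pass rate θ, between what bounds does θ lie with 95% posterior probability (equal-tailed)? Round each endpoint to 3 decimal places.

[0.743, 0.915]

Posterior: Beta(2+55, 2+9) = Beta(57, 11).
Equal-tailed 95% interval: the 0.025 and 0.975 quantiles of Beta(57, 11).
Posterior mean ≈ 0.838, SD ≈ 0.044; a Normal approximation gives roughly [0.751, 0.925].
Exact: F⁻¹(0.025) = 0.743; F⁻¹(0.975) = 0.915.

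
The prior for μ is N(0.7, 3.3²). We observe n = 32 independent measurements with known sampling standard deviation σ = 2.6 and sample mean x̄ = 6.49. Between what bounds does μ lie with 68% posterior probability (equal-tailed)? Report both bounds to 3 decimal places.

[5.927, 6.833]

Posterior precision = 1/3.3² + 32/2.6² = 0.0918 + 4.7337 = 4.8256, so posterior SD = 0.4552.
Posterior mean = (0.7/3.3² + 32·6.49/2.6²) / 4.8256 = 6.3798.
Interval: 6.3798 ± 0.994 × 0.4552 → [5.927, 6.833].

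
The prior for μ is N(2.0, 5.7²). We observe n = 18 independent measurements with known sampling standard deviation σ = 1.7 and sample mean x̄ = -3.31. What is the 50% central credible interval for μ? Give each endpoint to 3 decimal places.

Posterior precision = 1/5.7² + 18/1.7² = 0.0308 + 6.2284 = 6.2592, so posterior SD = 0.3997.
Posterior mean = (2.0/5.7² + 18·-3.31/1.7²) / 6.2592 = -3.2839.
Interval: -3.2839 ± 0.674 × 0.3997 → [-3.553, -3.014].

[-3.553, -3.014]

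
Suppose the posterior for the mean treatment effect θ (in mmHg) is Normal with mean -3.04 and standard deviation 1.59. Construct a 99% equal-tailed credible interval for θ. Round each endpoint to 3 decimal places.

[-7.136, 1.056]

The posterior is symmetric, so the 99% equal-tailed interval is θ = -3.04 ± z·1.59 with z = 2.576.
Half-width: 2.576 × 1.59 = 4.096.
-3.04 − 4.096 = -7.136; -3.04 + 4.096 = 1.056.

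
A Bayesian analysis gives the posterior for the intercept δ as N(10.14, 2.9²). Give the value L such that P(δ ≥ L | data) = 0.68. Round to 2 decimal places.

8.78

Need L with P(δ ≥ L) = 0.68: L = 10.14 − z_{0.32}·2.9.
z = 0.468; L = 10.14 − 0.468 × 2.9 = 8.78.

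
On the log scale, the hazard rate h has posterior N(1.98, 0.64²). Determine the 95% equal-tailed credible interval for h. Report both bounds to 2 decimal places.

On the log scale the 95% interval is 1.98 ± 1.960 × 0.64 = [0.7256, 3.2344].
Exponentiate: [e^0.7256, e^3.2344] = [2.07, 25.39].

[2.07, 25.39]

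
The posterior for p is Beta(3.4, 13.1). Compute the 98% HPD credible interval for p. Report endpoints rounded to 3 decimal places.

The posterior is unimodal and skewed, so the HPD interval has equal density at both endpoints and is the shortest 98% interval.
Solving f(0.026) = f(0.444) with F(0.444) − F(0.026) = 0.98 gives [0.026, 0.444].
For comparison, the equal-tailed interval is [0.040, 0.472]; the HPD is narrower and shifted toward the mode.

[0.026, 0.444]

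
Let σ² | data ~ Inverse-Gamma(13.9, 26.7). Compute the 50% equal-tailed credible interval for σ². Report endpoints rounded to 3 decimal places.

[1.648, 2.376]

Inverse-Gamma(13.9, 26.7) quantiles: F⁻¹(0.25) and F⁻¹(0.75).
Equivalently, 1/σ² ~ Gamma(13.9, rate = 26.7); invert its 0.75 and 0.25 quantiles.
Posterior mean ≈ 2.070, SD ≈ 0.600; a Normal approximation gives roughly [1.665, 2.474].
Exact: lower = 1.648; upper = 2.376.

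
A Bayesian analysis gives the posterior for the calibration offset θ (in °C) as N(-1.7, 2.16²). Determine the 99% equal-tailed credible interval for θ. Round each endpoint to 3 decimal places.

The posterior is symmetric, so the 99% equal-tailed interval is θ = -1.7 ± z·2.16 with z = 2.576.
Half-width: 2.576 × 2.16 = 5.564.
-1.7 − 5.564 = -7.264; -1.7 + 5.564 = 3.864.

[-7.264, 3.864]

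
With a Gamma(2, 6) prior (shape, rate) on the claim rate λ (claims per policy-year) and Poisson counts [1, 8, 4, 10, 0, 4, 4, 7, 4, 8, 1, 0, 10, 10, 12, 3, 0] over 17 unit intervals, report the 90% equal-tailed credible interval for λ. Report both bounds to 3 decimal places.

[3.181, 4.521]

Posterior: Gamma(2+86, 6+17) = Gamma(88, 23) (shape, rate).
Equal-tailed 90% interval: Gamma(88, 23) quantiles at 0.05 and 0.95.
Posterior mean ≈ 3.826, SD ≈ 0.408; a Normal approximation gives roughly [3.155, 4.497].
Exact: lower = 3.181; upper = 4.521.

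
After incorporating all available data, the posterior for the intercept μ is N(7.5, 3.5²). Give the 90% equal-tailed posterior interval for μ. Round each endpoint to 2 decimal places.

The posterior is symmetric, so the 90% equal-tailed interval is μ = 7.5 ± z·3.5 with z = 1.645.
Half-width: 1.645 × 3.5 = 5.76.
7.5 − 5.76 = 1.74; 7.5 + 5.76 = 13.26.

[1.74, 13.26]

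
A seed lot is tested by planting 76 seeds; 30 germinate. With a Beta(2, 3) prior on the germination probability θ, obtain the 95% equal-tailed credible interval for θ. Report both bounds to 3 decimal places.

[0.292, 0.503]

Posterior: Beta(2+30, 3+46) = Beta(32, 49).
Equal-tailed 95% interval: the 0.025 and 0.975 quantiles of Beta(32, 49).
Posterior mean ≈ 0.395, SD ≈ 0.054; a Normal approximation gives roughly [0.289, 0.501].
Exact: F⁻¹(0.025) = 0.292; F⁻¹(0.975) = 0.503.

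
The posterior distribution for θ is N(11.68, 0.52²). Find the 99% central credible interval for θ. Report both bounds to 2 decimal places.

[10.34, 13.02]

The posterior is symmetric, so the 99% equal-tailed interval is θ = 11.68 ± z·0.52 with z = 2.576.
Half-width: 2.576 × 0.52 = 1.34.
11.68 − 1.34 = 10.34; 11.68 + 1.34 = 13.02.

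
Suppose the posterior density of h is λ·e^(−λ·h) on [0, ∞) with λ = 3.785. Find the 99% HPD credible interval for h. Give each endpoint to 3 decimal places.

The exponential density is strictly decreasing on [0, ∞), so the HPD interval is anchored at 0: [0, q] with P(h ≤ q) = 0.99.
q = −ln(1 − 0.99) / 3.785 = 4.6052 / 3.785 = 1.217.

[0.000, 1.217]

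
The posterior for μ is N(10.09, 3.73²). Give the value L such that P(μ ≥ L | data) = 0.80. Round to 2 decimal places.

Need L with P(μ ≥ L) = 0.80: L = 10.09 − z_{0.2}·3.73.
z = 0.842; L = 10.09 − 0.842 × 3.73 = 6.95.

6.95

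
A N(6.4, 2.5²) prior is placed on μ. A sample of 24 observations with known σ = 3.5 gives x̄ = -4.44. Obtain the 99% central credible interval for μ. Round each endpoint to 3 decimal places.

Posterior precision = 1/2.5² + 24/3.5² = 0.1600 + 1.9592 = 2.1192, so posterior SD = 0.6869.
Posterior mean = (6.4/2.5² + 24·-4.44/3.5²) / 2.1192 = -3.6216.
Interval: -3.6216 ± 2.576 × 0.6869 → [-5.391, -1.852].

[-5.391, -1.852]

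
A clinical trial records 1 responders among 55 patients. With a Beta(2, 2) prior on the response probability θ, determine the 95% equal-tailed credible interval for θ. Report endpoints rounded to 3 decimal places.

[0.011, 0.119]

Posterior: Beta(2+1, 2+54) = Beta(3, 56).
Equal-tailed 95% interval: the 0.025 and 0.975 quantiles of Beta(3, 56).
Posterior mean ≈ 0.051, SD ≈ 0.028; a Normal approximation gives roughly [-0.005, 0.106].
Exact: F⁻¹(0.025) = 0.011; F⁻¹(0.975) = 0.119.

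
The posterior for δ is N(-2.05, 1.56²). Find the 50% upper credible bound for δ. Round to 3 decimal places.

Need U with P(δ ≤ U) = 0.50: U = -2.05 + z_{0.5}·1.56.
z = 0.000; U = -2.05 + 0.000 × 1.56 = -2.050.

-2.050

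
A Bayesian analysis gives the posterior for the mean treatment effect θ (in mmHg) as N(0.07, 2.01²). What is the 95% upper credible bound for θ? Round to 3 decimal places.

Need U with P(θ ≤ U) = 0.95: U = 0.07 + z_{0.05}·2.01.
z = 1.645; U = 0.07 + 1.645 × 2.01 = 3.376.

3.376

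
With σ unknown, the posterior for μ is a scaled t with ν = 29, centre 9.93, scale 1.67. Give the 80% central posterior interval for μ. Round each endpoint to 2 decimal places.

[7.74, 12.12]

The t_29 distribution is symmetric; the 80% interval is 9.93 ± t·1.67 with t_{0.9,29} = 1.311.
Half-width: 1.311 × 1.67 = 2.19.
9.93 − 2.19 = 7.74; 9.93 + 2.19 = 12.12.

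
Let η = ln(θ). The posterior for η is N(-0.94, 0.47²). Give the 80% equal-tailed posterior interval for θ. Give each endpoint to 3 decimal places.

On the log scale the 80% interval is -0.94 ± 1.282 × 0.47 = [-1.5423, -0.3377].
Exponentiate: [e^-1.5423, e^-0.3377] = [0.214, 0.713].

[0.214, 0.713]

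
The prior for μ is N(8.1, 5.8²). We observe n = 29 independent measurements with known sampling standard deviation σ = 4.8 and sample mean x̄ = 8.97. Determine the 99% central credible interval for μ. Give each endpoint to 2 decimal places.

[6.68, 11.22]

Posterior precision = 1/5.8² + 29/4.8² = 0.0297 + 1.2587 = 1.2884, so posterior SD = 0.8810.
Posterior mean = (8.1/5.8² + 29·8.97/4.8²) / 1.2884 = 8.9499.
Interval: 8.9499 ± 2.576 × 0.8810 → [6.68, 11.22].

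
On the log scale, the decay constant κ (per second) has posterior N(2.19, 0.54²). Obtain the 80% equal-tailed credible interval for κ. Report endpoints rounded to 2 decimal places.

On the log scale the 80% interval is 2.19 ± 1.282 × 0.54 = [1.4980, 2.8820].
Exponentiate: [e^1.4980, e^2.8820] = [4.47, 17.85].

[4.47, 17.85]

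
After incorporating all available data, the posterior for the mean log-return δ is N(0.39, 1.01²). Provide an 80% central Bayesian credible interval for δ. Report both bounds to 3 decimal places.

[-0.904, 1.684]

The posterior is symmetric, so the 80% equal-tailed interval is δ = 0.39 ± z·1.01 with z = 1.282.
Half-width: 1.282 × 1.01 = 1.294.
0.39 − 1.294 = -0.904; 0.39 + 1.294 = 1.684.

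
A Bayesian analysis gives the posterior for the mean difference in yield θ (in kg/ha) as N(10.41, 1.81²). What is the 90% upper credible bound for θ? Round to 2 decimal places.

Need U with P(θ ≤ U) = 0.90: U = 10.41 + z_{0.1}·1.81.
z = 1.282; U = 10.41 + 1.282 × 1.81 = 12.73.

12.73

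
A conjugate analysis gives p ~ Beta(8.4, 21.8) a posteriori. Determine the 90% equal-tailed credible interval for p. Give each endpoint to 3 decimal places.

Posterior: Beta(8.4, 21.8).
Equal-tailed 90% interval: the 0.05 and 0.95 quantiles of Beta(8.4, 21.8).
Posterior mean ≈ 0.278, SD ≈ 0.080; a Normal approximation gives roughly [0.146, 0.410].
Exact: F⁻¹(0.05) = 0.155; F⁻¹(0.95) = 0.418.

[0.155, 0.418]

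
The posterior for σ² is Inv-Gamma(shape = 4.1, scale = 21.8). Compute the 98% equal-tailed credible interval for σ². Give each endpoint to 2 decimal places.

[2.14, 25.17]

Inverse-Gamma(4.1, 21.8) quantiles: F⁻¹(0.01) and F⁻¹(0.99).
Equivalently, 1/σ² ~ Gamma(4.1, rate = 21.8); invert its 0.99 and 0.01 quantiles.
Posterior mean ≈ 7.03, SD ≈ 4.85; a Normal approximation gives roughly [-4.26, 18.32].
Exact: lower = 2.14; upper = 25.17.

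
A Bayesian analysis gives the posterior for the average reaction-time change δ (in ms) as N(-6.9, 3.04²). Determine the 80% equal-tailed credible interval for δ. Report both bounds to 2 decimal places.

The posterior is symmetric, so the 80% equal-tailed interval is δ = -6.9 ± z·3.04 with z = 1.282.
Half-width: 1.282 × 3.04 = 3.90.
-6.9 − 3.90 = -10.80; -6.9 + 3.90 = -3.00.

[-10.80, -3.00]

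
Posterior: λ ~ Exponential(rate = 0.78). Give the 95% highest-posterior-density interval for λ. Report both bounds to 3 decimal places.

The exponential density is strictly decreasing on [0, ∞), so the HPD interval is anchored at 0: [0, q] with P(λ ≤ q) = 0.95.
q = −ln(1 − 0.95) / 0.78 = 2.9957 / 0.78 = 3.841.

[0.000, 3.841]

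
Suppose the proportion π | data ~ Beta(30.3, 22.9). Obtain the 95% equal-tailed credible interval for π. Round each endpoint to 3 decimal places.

[0.436, 0.698]

Posterior: Beta(30.3, 22.9).
Equal-tailed 95% interval: the 0.025 and 0.975 quantiles of Beta(30.3, 22.9).
Posterior mean ≈ 0.570, SD ≈ 0.067; a Normal approximation gives roughly [0.438, 0.701].
Exact: F⁻¹(0.025) = 0.436; F⁻¹(0.975) = 0.698.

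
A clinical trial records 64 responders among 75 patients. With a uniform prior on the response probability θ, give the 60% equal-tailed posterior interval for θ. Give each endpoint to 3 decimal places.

Posterior: Beta(1+64, 1+11) = Beta(65, 12).
Equal-tailed 60% interval: the 0.2 and 0.8 quantiles of Beta(65, 12).
Posterior mean ≈ 0.844, SD ≈ 0.041; a Normal approximation gives roughly [0.810, 0.879].
Exact: F⁻¹(0.2) = 0.810; F⁻¹(0.8) = 0.880.

[0.810, 0.880]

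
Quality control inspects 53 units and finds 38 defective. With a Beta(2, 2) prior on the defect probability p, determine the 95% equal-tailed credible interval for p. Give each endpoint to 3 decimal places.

[0.578, 0.812]

Posterior: Beta(2+38, 2+15) = Beta(40, 17).
Equal-tailed 95% interval: the 0.025 and 0.975 quantiles of Beta(40, 17).
Posterior mean ≈ 0.702, SD ≈ 0.060; a Normal approximation gives roughly [0.584, 0.819].
Exact: F⁻¹(0.025) = 0.578; F⁻¹(0.975) = 0.812.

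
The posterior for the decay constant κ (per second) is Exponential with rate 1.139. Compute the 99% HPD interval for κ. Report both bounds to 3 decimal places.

The exponential density is strictly decreasing on [0, ∞), so the HPD interval is anchored at 0: [0, q] with P(κ ≤ q) = 0.99.
q = −ln(1 − 0.99) / 1.139 = 4.6052 / 1.139 = 4.043.

[0.000, 4.043]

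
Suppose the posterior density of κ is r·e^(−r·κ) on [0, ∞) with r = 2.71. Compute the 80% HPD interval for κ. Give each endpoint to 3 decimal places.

The exponential density is strictly decreasing on [0, ∞), so the HPD interval is anchored at 0: [0, q] with P(κ ≤ q) = 0.80.
q = −ln(1 − 0.80) / 2.71 = 1.6094 / 2.71 = 0.594.

[0.000, 0.594]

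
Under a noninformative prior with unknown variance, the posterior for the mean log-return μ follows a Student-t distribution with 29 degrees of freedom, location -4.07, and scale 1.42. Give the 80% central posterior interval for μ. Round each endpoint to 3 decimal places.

[-5.932, -2.208]

The t_29 distribution is symmetric; the 80% interval is -4.07 ± t·1.42 with t_{0.9,29} = 1.311.
Half-width: 1.311 × 1.42 = 1.862.
-4.07 − 1.862 = -5.932; -4.07 + 1.862 = -2.208.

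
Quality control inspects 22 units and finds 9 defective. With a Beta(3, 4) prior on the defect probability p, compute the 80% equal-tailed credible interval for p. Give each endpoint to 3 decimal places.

Posterior: Beta(3+9, 4+13) = Beta(12, 17).
Equal-tailed 80% interval: the 0.1 and 0.9 quantiles of Beta(12, 17).
Posterior mean ≈ 0.414, SD ≈ 0.090; a Normal approximation gives roughly [0.299, 0.529].
Exact: F⁻¹(0.1) = 0.299; F⁻¹(0.9) = 0.532.

[0.299, 0.532]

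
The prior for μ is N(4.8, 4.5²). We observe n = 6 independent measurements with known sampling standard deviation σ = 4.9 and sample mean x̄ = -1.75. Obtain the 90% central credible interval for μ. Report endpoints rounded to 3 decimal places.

[-3.676, 2.337]

Posterior precision = 1/4.5² + 6/4.9² = 0.0494 + 0.2499 = 0.2993, so posterior SD = 1.8279.
Posterior mean = (4.8/4.5² + 6·-1.75/4.9²) / 0.2993 = -0.6692.
Interval: -0.6692 ± 1.645 × 1.8279 → [-3.676, 2.337].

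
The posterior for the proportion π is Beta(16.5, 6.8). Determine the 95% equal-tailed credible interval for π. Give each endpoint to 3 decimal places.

[0.513, 0.870]

Posterior: Beta(16.5, 6.8).
Equal-tailed 95% interval: the 0.025 and 0.975 quantiles of Beta(16.5, 6.8).
Posterior mean ≈ 0.708, SD ≈ 0.092; a Normal approximation gives roughly [0.527, 0.889].
Exact: F⁻¹(0.025) = 0.513; F⁻¹(0.975) = 0.870.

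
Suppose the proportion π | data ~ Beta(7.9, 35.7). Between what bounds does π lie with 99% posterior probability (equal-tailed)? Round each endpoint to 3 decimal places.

Posterior: Beta(7.9, 35.7).
Equal-tailed 99% interval: the 0.005 and 0.995 quantiles of Beta(7.9, 35.7).
Posterior mean ≈ 0.181, SD ≈ 0.058; a Normal approximation gives roughly [0.033, 0.330].
Exact: F⁻¹(0.005) = 0.062; F⁻¹(0.995) = 0.353.

[0.062, 0.353]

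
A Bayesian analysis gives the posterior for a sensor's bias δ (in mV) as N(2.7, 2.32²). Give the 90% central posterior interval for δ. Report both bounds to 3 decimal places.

The posterior is symmetric, so the 90% equal-tailed interval is δ = 2.7 ± z·2.32 with z = 1.645.
Half-width: 1.645 × 2.32 = 3.816.
2.7 − 3.816 = -1.116; 2.7 + 3.816 = 6.516.

[-1.116, 6.516]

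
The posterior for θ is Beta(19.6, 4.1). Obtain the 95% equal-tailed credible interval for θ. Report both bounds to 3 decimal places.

[0.655, 0.947]

Posterior: Beta(19.6, 4.1).
Equal-tailed 95% interval: the 0.025 and 0.975 quantiles of Beta(19.6, 4.1).
Posterior mean ≈ 0.827, SD ≈ 0.076; a Normal approximation gives roughly [0.678, 0.976].
Exact: F⁻¹(0.025) = 0.655; F⁻¹(0.975) = 0.947.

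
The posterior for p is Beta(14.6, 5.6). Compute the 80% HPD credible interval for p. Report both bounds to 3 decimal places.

[0.610, 0.858]

The posterior is unimodal and skewed, so the HPD interval has equal density at both endpoints and is the shortest 80% interval.
Solving f(0.610) = f(0.858) with F(0.858) − F(0.610) = 0.80 gives [0.610, 0.858].
For comparison, the equal-tailed interval is [0.592, 0.843]; the HPD is narrower and shifted toward the mode.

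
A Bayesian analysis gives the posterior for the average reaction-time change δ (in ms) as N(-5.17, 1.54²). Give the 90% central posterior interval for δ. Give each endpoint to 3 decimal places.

The posterior is symmetric, so the 90% equal-tailed interval is δ = -5.17 ± z·1.54 with z = 1.645.
Half-width: 1.645 × 1.54 = 2.533.
-5.17 − 2.533 = -7.703; -5.17 + 2.533 = -2.637.

[-7.703, -2.637]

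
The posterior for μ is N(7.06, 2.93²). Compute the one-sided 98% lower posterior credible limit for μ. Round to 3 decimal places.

1.043

Need L with P(μ ≥ L) = 0.98: L = 7.06 − z_{0.02}·2.93.
z = 2.054; L = 7.06 − 2.054 × 2.93 = 1.043.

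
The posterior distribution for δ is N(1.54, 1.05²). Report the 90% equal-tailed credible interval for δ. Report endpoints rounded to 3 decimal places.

[-0.187, 3.267]

The posterior is symmetric, so the 90% equal-tailed interval is δ = 1.54 ± z·1.05 with z = 1.645.
Half-width: 1.645 × 1.05 = 1.727.
1.54 − 1.727 = -0.187; 1.54 + 1.727 = 3.267.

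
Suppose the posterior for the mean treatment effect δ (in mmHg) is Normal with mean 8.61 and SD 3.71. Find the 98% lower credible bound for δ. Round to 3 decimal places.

0.991

Need L with P(δ ≥ L) = 0.98: L = 8.61 − z_{0.02}·3.71.
z = 2.054; L = 8.61 − 2.054 × 3.71 = 0.991.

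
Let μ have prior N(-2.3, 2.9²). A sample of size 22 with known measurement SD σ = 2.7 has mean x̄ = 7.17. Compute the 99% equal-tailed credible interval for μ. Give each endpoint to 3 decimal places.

Posterior precision = 1/2.9² + 22/2.7² = 0.1189 + 3.0178 = 3.1367, so posterior SD = 0.5646.
Posterior mean = (-2.3/2.9² + 22·7.17/2.7²) / 3.1367 = 6.8110.
Interval: 6.8110 ± 2.576 × 0.5646 → [5.357, 8.265].

[5.357, 8.265]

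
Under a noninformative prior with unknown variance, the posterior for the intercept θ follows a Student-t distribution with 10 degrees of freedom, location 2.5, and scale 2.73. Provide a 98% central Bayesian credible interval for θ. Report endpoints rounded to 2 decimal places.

[-5.05, 10.05]

The t_10 distribution is symmetric; the 98% interval is 2.5 ± t·2.73 with t_{0.99,10} = 2.764.
Half-width: 2.764 × 2.73 = 7.55.
2.5 − 7.55 = -5.05; 2.5 + 7.55 = 10.05.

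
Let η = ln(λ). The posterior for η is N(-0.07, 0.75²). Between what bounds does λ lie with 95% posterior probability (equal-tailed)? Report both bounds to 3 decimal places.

[0.214, 4.055]

On the log scale the 95% interval is -0.07 ± 1.960 × 0.75 = [-1.5400, 1.4000].
Exponentiate: [e^-1.5400, e^1.4000] = [0.214, 4.055].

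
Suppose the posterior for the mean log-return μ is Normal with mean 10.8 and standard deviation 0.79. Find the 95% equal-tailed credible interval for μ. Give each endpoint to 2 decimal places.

[9.25, 12.35]

The posterior is symmetric, so the 95% equal-tailed interval is μ = 10.8 ± z·0.79 with z = 1.960.
Half-width: 1.960 × 0.79 = 1.55.
10.8 − 1.55 = 9.25; 10.8 + 1.55 = 12.35.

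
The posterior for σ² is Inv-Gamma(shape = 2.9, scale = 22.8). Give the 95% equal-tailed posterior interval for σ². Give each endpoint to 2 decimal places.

[3.23, 39.58]

Inverse-Gamma(2.9, 22.8) quantiles: F⁻¹(0.025) and F⁻¹(0.975).
Equivalently, 1/σ² ~ Gamma(2.9, rate = 22.8); invert its 0.975 and 0.025 quantiles.
Posterior mean ≈ 12.00, SD ≈ 12.65; a Normal approximation gives roughly [-12.79, 36.79].
Exact: lower = 3.23; upper = 39.58.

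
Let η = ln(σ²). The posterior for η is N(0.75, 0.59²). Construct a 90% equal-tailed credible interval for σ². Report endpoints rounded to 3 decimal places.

[0.802, 5.587]

On the log scale the 90% interval is 0.75 ± 1.645 × 0.59 = [-0.2205, 1.7205].
Exponentiate: [e^-0.2205, e^1.7205] = [0.802, 5.587].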